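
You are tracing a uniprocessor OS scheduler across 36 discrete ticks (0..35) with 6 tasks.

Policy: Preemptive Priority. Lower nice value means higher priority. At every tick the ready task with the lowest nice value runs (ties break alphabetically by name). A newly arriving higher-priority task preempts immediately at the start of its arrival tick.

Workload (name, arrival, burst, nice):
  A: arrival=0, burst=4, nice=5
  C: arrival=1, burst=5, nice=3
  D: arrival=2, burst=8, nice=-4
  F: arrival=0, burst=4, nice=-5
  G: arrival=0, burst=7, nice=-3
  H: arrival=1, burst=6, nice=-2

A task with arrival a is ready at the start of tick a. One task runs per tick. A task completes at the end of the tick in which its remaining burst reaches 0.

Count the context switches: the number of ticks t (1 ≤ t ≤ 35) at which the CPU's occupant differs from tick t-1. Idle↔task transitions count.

t=0: ready={A,F,G} → run F
t=1: ready={A,C,F,G,H} → run F
t=2: ready={A,C,D,F,G,H} → run F
t=3: ready={A,C,D,F,G,H} → run F
t=4: ready={A,C,D,G,H} → run D
t=5: ready={A,C,D,G,H} → run D
t=6: ready={A,C,D,G,H} → run D
t=7: ready={A,C,D,G,H} → run D
t=8: ready={A,C,D,G,H} → run D
t=9: ready={A,C,D,G,H} → run D
t=10: ready={A,C,D,G,H} → run D
t=11: ready={A,C,D,G,H} → run D
t=12: ready={A,C,G,H} → run G
t=13: ready={A,C,G,H} → run G
t=14: ready={A,C,G,H} → run G
t=15: ready={A,C,G,H} → run G
t=16: ready={A,C,G,H} → run G
t=17: ready={A,C,G,H} → run G
t=18: ready={A,C,G,H} → run G
t=19: ready={A,C,H} → run H
t=20: ready={A,C,H} → run H
t=21: ready={A,C,H} → run H
t=22: ready={A,C,H} → run H
t=23: ready={A,C,H} → run H
t=24: ready={A,C,H} → run H
t=25: ready={A,C} → run C
t=26: ready={A,C} → run C
t=27: ready={A,C} → run C
t=28: ready={A,C} → run C
t=29: ready={A,C} → run C
t=30: ready={A} → run A
t=31: ready={A} → run A
t=32: ready={A} → run A
t=33: ready={A} → run A
t=34: (idle)
t=35: (idle)

context switches = 6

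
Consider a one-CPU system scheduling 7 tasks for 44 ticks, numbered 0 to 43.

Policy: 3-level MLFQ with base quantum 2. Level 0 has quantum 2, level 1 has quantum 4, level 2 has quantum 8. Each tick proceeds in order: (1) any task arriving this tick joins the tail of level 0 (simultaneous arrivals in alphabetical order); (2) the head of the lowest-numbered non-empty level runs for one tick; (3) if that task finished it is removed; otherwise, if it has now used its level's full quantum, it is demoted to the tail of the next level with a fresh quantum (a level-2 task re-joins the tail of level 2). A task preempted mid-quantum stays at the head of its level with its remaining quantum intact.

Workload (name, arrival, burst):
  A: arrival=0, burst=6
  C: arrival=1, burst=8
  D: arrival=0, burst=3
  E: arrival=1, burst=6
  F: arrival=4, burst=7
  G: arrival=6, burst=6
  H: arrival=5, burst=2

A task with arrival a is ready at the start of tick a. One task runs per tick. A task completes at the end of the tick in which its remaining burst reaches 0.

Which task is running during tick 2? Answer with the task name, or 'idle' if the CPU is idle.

running at tick 2 = D

t=0: L0/L1/L2 = AD/-/- → run A
t=1: L0/L1/L2 = ADCE/-/- → run A
t=2: L0/L1/L2 = DCE/A/- → run D
t=3: L0/L1/L2 = DCE/A/- → run D
t=4: L0/L1/L2 = CEF/AD/- → run C
t=5: L0/L1/L2 = CEFH/AD/- → run C
t=6: L0/L1/L2 = EFHG/ADC/- → run E
t=7: L0/L1/L2 = EFHG/ADC/- → run E
t=8: L0/L1/L2 = FHG/ADCE/- → run F
t=9: L0/L1/L2 = FHG/ADCE/- → run F
t=10: L0/L1/L2 = HG/ADCEF/- → run H
t=11: L0/L1/L2 = HG/ADCEF/- → run H
t=12: L0/L1/L2 = G/ADCEF/- → run G
t=13: L0/L1/L2 = G/ADCEF/- → run G
t=14: L0/L1/L2 = -/ADCEFG/- → run A
t=15: L0/L1/L2 = -/ADCEFG/- → run A
t=16: L0/L1/L2 = -/ADCEFG/- → run A
t=17: L0/L1/L2 = -/ADCEFG/- → run A
t=18: L0/L1/L2 = -/DCEFG/- → run D
t=19: L0/L1/L2 = -/CEFG/- → run C
t=20: L0/L1/L2 = -/CEFG/- → run C
t=21: L0/L1/L2 = -/CEFG/- → run C
t=22: L0/L1/L2 = -/CEFG/- → run C
t=23: L0/L1/L2 = -/EFG/C → run E
t=24: L0/L1/L2 = -/EFG/C → run E
t=25: L0/L1/L2 = -/EFG/C → run E
t=26: L0/L1/L2 = -/EFG/C → run E
t=27: L0/L1/L2 = -/FG/C → run F
t=28: L0/L1/L2 = -/FG/C → run F
t=29: L0/L1/L2 = -/FG/C → run F
t=30: L0/L1/L2 = -/FG/C → run F
t=31: L0/L1/L2 = -/G/CF → run G
t=32: L0/L1/L2 = -/G/CF → run G
t=33: L0/L1/L2 = -/G/CF → run G
t=34: L0/L1/L2 = -/G/CF → run G
t=35: L0/L1/L2 = -/-/CF → run C
t=36: L0/L1/L2 = -/-/CF → run C
t=37: L0/L1/L2 = -/-/F → run F
t=38: (idle)
t=39: (idle)
t=40: (idle)
t=41: (idle)
t=42: (idle)
t=43: (idle)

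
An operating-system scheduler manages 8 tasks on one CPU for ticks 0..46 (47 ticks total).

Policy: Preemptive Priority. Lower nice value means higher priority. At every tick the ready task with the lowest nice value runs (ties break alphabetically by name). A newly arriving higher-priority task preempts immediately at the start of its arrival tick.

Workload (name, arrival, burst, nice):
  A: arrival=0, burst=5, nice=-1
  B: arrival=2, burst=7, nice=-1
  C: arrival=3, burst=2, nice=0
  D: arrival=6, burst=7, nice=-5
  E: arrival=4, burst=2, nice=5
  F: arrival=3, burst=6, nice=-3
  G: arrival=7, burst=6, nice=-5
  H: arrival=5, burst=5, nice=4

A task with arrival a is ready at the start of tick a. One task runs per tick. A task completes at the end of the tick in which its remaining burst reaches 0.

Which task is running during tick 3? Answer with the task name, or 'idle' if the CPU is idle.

t=0: ready={A} → run A
t=1: ready={A} → run A
t=2: ready={A,B} → run A
t=3: ready={A,B,C,F} → run F
t=4: ready={A,B,C,E,F} → run F
t=5: ready={A,B,C,E,F,H} → run F
t=6: ready={A,B,C,D,E,F,H} → run D
t=7: ready={A,B,C,D,E,F,G,H} → run D
t=8: ready={A,B,C,D,E,F,G,H} → run D
t=9: ready={A,B,C,D,E,F,G,H} → run D
t=10: ready={A,B,C,D,E,F,G,H} → run D
t=11: ready={A,B,C,D,E,F,G,H} → run D
t=12: ready={A,B,C,D,E,F,G,H} → run D
t=13: ready={A,B,C,E,F,G,H} → run G
t=14: ready={A,B,C,E,F,G,H} → run G
t=15: ready={A,B,C,E,F,G,H} → run G
t=16: ready={A,B,C,E,F,G,H} → run G
t=17: ready={A,B,C,E,F,G,H} → run G
t=18: ready={A,B,C,E,F,G,H} → run G
t=19: ready={A,B,C,E,F,H} → run F
t=20: ready={A,B,C,E,F,H} → run F
t=21: ready={A,B,C,E,F,H} → run F
t=22: ready={A,B,C,E,H} → run A
t=23: ready={A,B,C,E,H} → run A
t=24: ready={B,C,E,H} → run B
t=25: ready={B,C,E,H} → run B
t=26: ready={B,C,E,H} → run B
t=27: ready={B,C,E,H} → run B
t=28: ready={B,C,E,H} → run B
t=29: ready={B,C,E,H} → run B
t=30: ready={B,C,E,H} → run B
t=31: ready={C,E,H} → run C
t=32: ready={C,E,H} → run C
t=33: ready={E,H} → run H
t=34: ready={E,H} → run H
t=35: ready={E,H} → run H
t=36: ready={E,H} → run H
t=37: ready={E,H} → run H
t=38: ready={E} → run E
t=39: ready={E} → run E
t=40: (idle)
t=41: (idle)
t=42: (idle)
t=43: (idle)
t=44: (idle)
t=45: (idle)
t=46: (idle)

running at tick 3 = F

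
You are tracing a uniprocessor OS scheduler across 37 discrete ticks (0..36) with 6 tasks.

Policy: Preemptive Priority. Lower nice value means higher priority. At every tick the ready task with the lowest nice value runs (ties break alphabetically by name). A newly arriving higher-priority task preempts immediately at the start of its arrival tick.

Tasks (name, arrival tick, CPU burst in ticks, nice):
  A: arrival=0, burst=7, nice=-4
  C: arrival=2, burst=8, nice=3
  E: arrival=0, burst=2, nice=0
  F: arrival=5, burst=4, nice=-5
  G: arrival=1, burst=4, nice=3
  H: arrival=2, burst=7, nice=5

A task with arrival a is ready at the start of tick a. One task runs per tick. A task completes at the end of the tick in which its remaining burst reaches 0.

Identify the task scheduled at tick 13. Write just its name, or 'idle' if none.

t=0: ready={A,E} → run A
t=1: ready={A,E,G} → run A
t=2: ready={A,C,E,G,H} → run A
t=3: ready={A,C,E,G,H} → run A
t=4: ready={A,C,E,G,H} → run A
t=5: ready={A,C,E,F,G,H} → run F
t=6: ready={A,C,E,F,G,H} → run F
t=7: ready={A,C,E,F,G,H} → run F
t=8: ready={A,C,E,F,G,H} → run F
t=9: ready={A,C,E,G,H} → run A
t=10: ready={A,C,E,G,H} → run A
t=11: ready={C,E,G,H} → run E
t=12: ready={C,E,G,H} → run E
t=13: ready={C,G,H} → run C
t=14: ready={C,G,H} → run C
t=15: ready={C,G,H} → run C
t=16: ready={C,G,H} → run C
t=17: ready={C,G,H} → run C
t=18: ready={C,G,H} → run C
t=19: ready={C,G,H} → run C
t=20: ready={C,G,H} → run C
t=21: ready={G,H} → run G
t=22: ready={G,H} → run G
t=23: ready={G,H} → run G
t=24: ready={G,H} → run G
t=25: ready={H} → run H
t=26: ready={H} → run H
t=27: ready={H} → run H
t=28: ready={H} → run H
t=29: ready={H} → run H
t=30: ready={H} → run H
t=31: ready={H} → run H
t=32: (idle)
t=33: (idle)
t=34: (idle)
t=35: (idle)
t=36: (idle)

running at tick 13 = C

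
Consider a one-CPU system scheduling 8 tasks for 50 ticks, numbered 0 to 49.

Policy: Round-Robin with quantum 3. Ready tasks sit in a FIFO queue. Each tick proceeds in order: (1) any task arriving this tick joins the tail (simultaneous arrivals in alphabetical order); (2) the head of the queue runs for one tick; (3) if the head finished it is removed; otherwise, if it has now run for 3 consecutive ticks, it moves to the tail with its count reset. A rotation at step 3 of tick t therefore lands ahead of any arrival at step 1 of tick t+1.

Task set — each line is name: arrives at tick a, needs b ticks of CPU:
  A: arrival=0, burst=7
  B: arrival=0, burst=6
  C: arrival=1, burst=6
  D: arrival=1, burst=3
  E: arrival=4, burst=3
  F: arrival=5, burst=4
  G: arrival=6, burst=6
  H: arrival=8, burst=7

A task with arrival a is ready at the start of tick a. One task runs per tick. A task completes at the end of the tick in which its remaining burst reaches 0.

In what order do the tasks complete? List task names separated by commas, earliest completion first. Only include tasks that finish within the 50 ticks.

completion order = D, E, B, C, A, F, G, H

t=0: queue=[A,B] q_used=0 → run A
t=1: queue=[A,B,C,D] q_used=1 → run A
t=2: queue=[A,B,C,D] q_used=2 → run A
t=3: queue=[B,C,D,A] q_used=0 → run B
t=4: queue=[B,C,D,A,E] q_used=1 → run B
t=5: queue=[B,C,D,A,E,F] q_used=2 → run B
t=6: queue=[C,D,A,E,F,B,G] q_used=0 → run C
t=7: queue=[C,D,A,E,F,B,G] q_used=1 → run C
t=8: queue=[C,D,A,E,F,B,G,H] q_used=2 → run C
t=9: queue=[D,A,E,F,B,G,H,C] q_used=0 → run D
t=10: queue=[D,A,E,F,B,G,H,C] q_used=1 → run D
t=11: queue=[D,A,E,F,B,G,H,C] q_used=2 → run D
t=12: queue=[A,E,F,B,G,H,C] q_used=0 → run A
t=13: queue=[A,E,F,B,G,H,C] q_used=1 → run A
t=14: queue=[A,E,F,B,G,H,C] q_used=2 → run A
t=15: queue=[E,F,B,G,H,C,A] q_used=0 → run E
t=16: queue=[E,F,B,G,H,C,A] q_used=1 → run E
t=17: queue=[E,F,B,G,H,C,A] q_used=2 → run E
t=18: queue=[F,B,G,H,C,A] q_used=0 → run F
t=19: queue=[F,B,G,H,C,A] q_used=1 → run F
t=20: queue=[F,B,G,H,C,A] q_used=2 → run F
t=21: queue=[B,G,H,C,A,F] q_used=0 → run B
t=22: queue=[B,G,H,C,A,F] q_used=1 → run B
t=23: queue=[B,G,H,C,A,F] q_used=2 → run B
t=24: queue=[G,H,C,A,F] q_used=0 → run G
t=25: queue=[G,H,C,A,F] q_used=1 → run G
t=26: queue=[G,H,C,A,F] q_used=2 → run G
t=27: queue=[H,C,A,F,G] q_used=0 → run H
t=28: queue=[H,C,A,F,G] q_used=1 → run H
t=29: queue=[H,C,A,F,G] q_used=2 → run H
t=30: queue=[C,A,F,G,H] q_used=0 → run C
t=31: queue=[C,A,F,G,H] q_used=1 → run C
t=32: queue=[C,A,F,G,H] q_used=2 → run C
t=33: queue=[A,F,G,H] q_used=0 → run A
t=34: queue=[F,G,H] q_used=0 → run F
t=35: queue=[G,H] q_used=0 → run G
t=36: queue=[G,H] q_used=1 → run G
t=37: queue=[G,H] q_used=2 → run G
t=38: queue=[H] q_used=0 → run H
t=39: queue=[H] q_used=1 → run H
t=40: queue=[H] q_used=2 → run H
t=41: queue=[H] q_used=0 → run H
t=42: (idle)
t=43: (idle)
t=44: (idle)
t=45: (idle)
t=46: (idle)
t=47: (idle)
t=48: (idle)
t=49: (idle)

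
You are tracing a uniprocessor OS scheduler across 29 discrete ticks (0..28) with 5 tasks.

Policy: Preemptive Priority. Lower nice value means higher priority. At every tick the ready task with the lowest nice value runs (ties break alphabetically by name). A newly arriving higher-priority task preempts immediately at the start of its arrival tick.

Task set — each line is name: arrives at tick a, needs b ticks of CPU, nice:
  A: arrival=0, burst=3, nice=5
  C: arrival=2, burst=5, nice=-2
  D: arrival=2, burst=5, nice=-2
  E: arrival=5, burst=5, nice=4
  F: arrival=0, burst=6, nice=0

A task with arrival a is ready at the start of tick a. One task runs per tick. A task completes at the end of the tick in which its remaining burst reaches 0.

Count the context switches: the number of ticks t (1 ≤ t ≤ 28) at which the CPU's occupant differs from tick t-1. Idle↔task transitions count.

context switches = 6

t=0: ready={A,F} → run F
t=1: ready={A,F} → run F
t=2: ready={A,C,D,F} → run C
t=3: ready={A,C,D,F} → run C
t=4: ready={A,C,D,F} → run C
t=5: ready={A,C,D,E,F} → run C
t=6: ready={A,C,D,E,F} → run C
t=7: ready={A,D,E,F} → run D
t=8: ready={A,D,E,F} → run D
t=9: ready={A,D,E,F} → run D
t=10: ready={A,D,E,F} → run D
t=11: ready={A,D,E,F} → run D
t=12: ready={A,E,F} → run F
t=13: ready={A,E,F} → run F
t=14: ready={A,E,F} → run F
t=15: ready={A,E,F} → run F
t=16: ready={A,E} → run E
t=17: ready={A,E} → run E
t=18: ready={A,E} → run E
t=19: ready={A,E} → run E
t=20: ready={A,E} → run E
t=21: ready={A} → run A
t=22: ready={A} → run A
t=23: ready={A} → run A
t=24: (idle)
t=25: (idle)
t=26: (idle)
t=27: (idle)
t=28: (idle)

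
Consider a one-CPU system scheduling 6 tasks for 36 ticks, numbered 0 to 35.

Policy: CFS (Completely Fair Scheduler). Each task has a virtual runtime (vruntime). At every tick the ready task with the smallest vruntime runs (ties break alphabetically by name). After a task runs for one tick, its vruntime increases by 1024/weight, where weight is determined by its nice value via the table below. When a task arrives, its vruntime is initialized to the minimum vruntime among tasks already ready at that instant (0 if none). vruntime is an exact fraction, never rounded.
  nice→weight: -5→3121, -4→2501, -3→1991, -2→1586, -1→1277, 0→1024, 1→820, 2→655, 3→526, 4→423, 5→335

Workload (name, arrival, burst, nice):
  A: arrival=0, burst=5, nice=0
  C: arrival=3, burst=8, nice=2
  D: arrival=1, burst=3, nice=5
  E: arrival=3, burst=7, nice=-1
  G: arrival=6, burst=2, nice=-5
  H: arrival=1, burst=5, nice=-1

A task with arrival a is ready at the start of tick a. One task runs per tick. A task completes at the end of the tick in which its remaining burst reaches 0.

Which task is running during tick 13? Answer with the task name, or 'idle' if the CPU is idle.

t=0: vr[A=0] → run A
t=1: vr[A=1 D=1 H=1] → run A
t=2: vr[A=2 D=1 H=1] → run D
t=3: vr[A=2 C=1 D=1359/335 E=1 H=1] → run C
t=4: vr[A=2 C=1679/655 D=1359/335 E=1 H=1] → run E
t=5: vr[A=2 C=1679/655 D=1359/335 E=2301/1277 H=1] → run H
t=6: vr[A=2 C=1679/655 D=1359/335 E=2301/1277 G=2301/1277 H=2301/1277] → run E
t=7: vr[A=2 C=1679/655 D=1359/335 E=3325/1277 G=2301/1277 H=2301/1277] → run G
t=8: vr[A=2 C=1679/655 D=1359/335 E=3325/1277 G=8489069/3985517 H=2301/1277] → run H
t=9: vr[A=2 C=1679/655 D=1359/335 E=3325/1277 G=8489069/3985517 H=3325/1277] → run A
t=10: vr[A=3 C=1679/655 D=1359/335 E=3325/1277 G=8489069/3985517 H=3325/1277] → run G
t=11: vr[A=3 C=1679/655 D=1359/335 E=3325/1277 H=3325/1277] → run C
t=12: vr[A=3 C=2703/655 D=1359/335 E=3325/1277 H=3325/1277] → run E
t=13: vr[A=3 C=2703/655 D=1359/335 E=4349/1277 H=3325/1277] → run H
t=14: vr[A=3 C=2703/655 D=1359/335 E=4349/1277 H=4349/1277] → run A
t=15: vr[A=4 C=2703/655 D=1359/335 E=4349/1277 H=4349/1277] → run E
t=16: vr[A=4 C=2703/655 D=1359/335 E=5373/1277 H=4349/1277] → run H
t=17: vr[A=4 C=2703/655 D=1359/335 E=5373/1277 H=5373/1277] → run A
t=18: vr[C=2703/655 D=1359/335 E=5373/1277 H=5373/1277] → run D
t=19: vr[C=2703/655 D=2383/335 E=5373/1277 H=5373/1277] → run C
t=20: vr[C=3727/655 D=2383/335 E=5373/1277 H=5373/1277] → run E
t=21: vr[C=3727/655 D=2383/335 E=6397/1277 H=5373/1277] → run H
t=22: vr[C=3727/655 D=2383/335 E=6397/1277] → run E
t=23: vr[C=3727/655 D=2383/335 E=7421/1277] → run C
t=24: vr[C=4751/655 D=2383/335 E=7421/1277] → run E
t=25: vr[C=4751/655 D=2383/335] → run D
t=26: vr[C=4751/655] → run C
t=27: vr[C=1155/131] → run C
t=28: vr[C=6799/655] → run C
t=29: vr[C=7823/655] → run C
t=30: (idle)
t=31: (idle)
t=32: (idle)
t=33: (idle)
t=34: (idle)
t=35: (idle)

running at tick 13 = H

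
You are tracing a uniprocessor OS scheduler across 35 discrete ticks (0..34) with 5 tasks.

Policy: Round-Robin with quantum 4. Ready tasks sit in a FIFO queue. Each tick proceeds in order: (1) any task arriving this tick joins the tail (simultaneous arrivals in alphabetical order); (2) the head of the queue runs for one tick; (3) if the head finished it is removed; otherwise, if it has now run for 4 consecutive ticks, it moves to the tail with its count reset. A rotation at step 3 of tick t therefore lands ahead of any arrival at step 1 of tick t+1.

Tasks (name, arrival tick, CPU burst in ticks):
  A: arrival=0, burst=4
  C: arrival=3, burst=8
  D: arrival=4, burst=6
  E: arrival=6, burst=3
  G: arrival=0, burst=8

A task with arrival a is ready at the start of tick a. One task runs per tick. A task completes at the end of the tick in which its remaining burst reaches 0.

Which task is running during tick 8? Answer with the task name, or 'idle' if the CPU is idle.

t=0: queue=[A,G] q_used=0 → run A
t=1: queue=[A,G] q_used=1 → run A
t=2: queue=[A,G] q_used=2 → run A
t=3: queue=[A,G,C] q_used=3 → run A
t=4: queue=[G,C,D] q_used=0 → run G
t=5: queue=[G,C,D] q_used=1 → run G
t=6: queue=[G,C,D,E] q_used=2 → run G
t=7: queue=[G,C,D,E] q_used=3 → run G
t=8: queue=[C,D,E,G] q_used=0 → run C
t=9: queue=[C,D,E,G] q_used=1 → run C
t=10: queue=[C,D,E,G] q_used=2 → run C
t=11: queue=[C,D,E,G] q_used=3 → run C
t=12: queue=[D,E,G,C] q_used=0 → run D
t=13: queue=[D,E,G,C] q_used=1 → run D
t=14: queue=[D,E,G,C] q_used=2 → run D
t=15: queue=[D,E,G,C] q_used=3 → run D
t=16: queue=[E,G,C,D] q_used=0 → run E
t=17: queue=[E,G,C,D] q_used=1 → run E
t=18: queue=[E,G,C,D] q_used=2 → run E
t=19: queue=[G,C,D] q_used=0 → run G
t=20: queue=[G,C,D] q_used=1 → run G
t=21: queue=[G,C,D] q_used=2 → run G
t=22: queue=[G,C,D] q_used=3 → run G
t=23: queue=[C,D] q_used=0 → run C
t=24: queue=[C,D] q_used=1 → run C
t=25: queue=[C,D] q_used=2 → run C
t=26: queue=[C,D] q_used=3 → run C
t=27: queue=[D] q_used=0 → run D
t=28: queue=[D] q_used=1 → run D
t=29: (idle)
t=30: (idle)
t=31: (idle)
t=32: (idle)
t=33: (idle)
t=34: (idle)

running at tick 8 = C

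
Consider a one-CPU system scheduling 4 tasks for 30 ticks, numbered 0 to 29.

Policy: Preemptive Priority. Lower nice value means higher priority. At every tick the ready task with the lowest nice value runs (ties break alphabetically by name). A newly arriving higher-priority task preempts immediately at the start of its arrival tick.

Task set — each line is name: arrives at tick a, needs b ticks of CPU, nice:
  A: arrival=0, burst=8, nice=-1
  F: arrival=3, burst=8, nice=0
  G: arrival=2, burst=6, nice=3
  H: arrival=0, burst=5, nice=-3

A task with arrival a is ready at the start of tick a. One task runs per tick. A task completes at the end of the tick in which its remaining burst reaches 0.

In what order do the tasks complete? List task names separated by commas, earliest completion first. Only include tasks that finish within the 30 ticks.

completion order = H, A, F, G

t=0: ready={A,H} → run H
t=1: ready={A,H} → run H
t=2: ready={A,G,H} → run H
t=3: ready={A,F,G,H} → run H
t=4: ready={A,F,G,H} → run H
t=5: ready={A,F,G} → run A
t=6: ready={A,F,G} → run A
t=7: ready={A,F,G} → run A
t=8: ready={A,F,G} → run A
t=9: ready={A,F,G} → run A
t=10: ready={A,F,G} → run A
t=11: ready={A,F,G} → run A
t=12: ready={A,F,G} → run A
t=13: ready={F,G} → run F
t=14: ready={F,G} → run F
t=15: ready={F,G} → run F
t=16: ready={F,G} → run F
t=17: ready={F,G} → run F
t=18: ready={F,G} → run F
t=19: ready={F,G} → run F
t=20: ready={F,G} → run F
t=21: ready={G} → run G
t=22: ready={G} → run G
t=23: ready={G} → run G
t=24: ready={G} → run G
t=25: ready={G} → run G
t=26: ready={G} → run G
t=27: (idle)
t=28: (idle)
t=29: (idle)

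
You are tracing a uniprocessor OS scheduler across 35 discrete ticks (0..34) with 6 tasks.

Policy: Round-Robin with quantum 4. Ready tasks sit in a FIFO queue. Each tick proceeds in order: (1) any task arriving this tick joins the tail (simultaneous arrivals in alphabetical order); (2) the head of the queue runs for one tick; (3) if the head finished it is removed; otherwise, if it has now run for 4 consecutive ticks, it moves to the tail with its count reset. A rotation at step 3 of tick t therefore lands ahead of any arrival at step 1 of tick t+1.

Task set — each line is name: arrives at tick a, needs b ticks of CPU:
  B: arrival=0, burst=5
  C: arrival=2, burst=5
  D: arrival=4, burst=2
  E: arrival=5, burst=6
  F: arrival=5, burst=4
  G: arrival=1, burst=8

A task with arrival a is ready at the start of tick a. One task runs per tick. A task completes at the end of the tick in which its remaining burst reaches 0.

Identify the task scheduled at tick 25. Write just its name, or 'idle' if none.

running at tick 25 = G

t=0: queue=[B] q_used=0 → run B
t=1: queue=[B,G] q_used=1 → run B
t=2: queue=[B,G,C] q_used=2 → run B
t=3: queue=[B,G,C] q_used=3 → run B
t=4: queue=[G,C,B,D] q_used=0 → run G
t=5: queue=[G,C,B,D,E,F] q_used=1 → run G
t=6: queue=[G,C,B,D,E,F] q_used=2 → run G
t=7: queue=[G,C,B,D,E,F] q_used=3 → run G
t=8: queue=[C,B,D,E,F,G] q_used=0 → run C
t=9: queue=[C,B,D,E,F,G] q_used=1 → run C
t=10: queue=[C,B,D,E,F,G] q_used=2 → run C
t=11: queue=[C,B,D,E,F,G] q_used=3 → run C
t=12: queue=[B,D,E,F,G,C] q_used=0 → run B
t=13: queue=[D,E,F,G,C] q_used=0 → run D
t=14: queue=[D,E,F,G,C] q_used=1 → run D
t=15: queue=[E,F,G,C] q_used=0 → run E
t=16: queue=[E,F,G,C] q_used=1 → run E
t=17: queue=[E,F,G,C] q_used=2 → run E
t=18: queue=[E,F,G,C] q_used=3 → run E
t=19: queue=[F,G,C,E] q_used=0 → run F
t=20: queue=[F,G,C,E] q_used=1 → run F
t=21: queue=[F,G,C,E] q_used=2 → run F
t=22: queue=[F,G,C,E] q_used=3 → run F
t=23: queue=[G,C,E] q_used=0 → run G
t=24: queue=[G,C,E] q_used=1 → run G
t=25: queue=[G,C,E] q_used=2 → run G
t=26: queue=[G,C,E] q_used=3 → run G
t=27: queue=[C,E] q_used=0 → run C
t=28: queue=[E] q_used=0 → run E
t=29: queue=[E] q_used=1 → run E
t=30: (idle)
t=31: (idle)
t=32: (idle)
t=33: (idle)
t=34: (idle)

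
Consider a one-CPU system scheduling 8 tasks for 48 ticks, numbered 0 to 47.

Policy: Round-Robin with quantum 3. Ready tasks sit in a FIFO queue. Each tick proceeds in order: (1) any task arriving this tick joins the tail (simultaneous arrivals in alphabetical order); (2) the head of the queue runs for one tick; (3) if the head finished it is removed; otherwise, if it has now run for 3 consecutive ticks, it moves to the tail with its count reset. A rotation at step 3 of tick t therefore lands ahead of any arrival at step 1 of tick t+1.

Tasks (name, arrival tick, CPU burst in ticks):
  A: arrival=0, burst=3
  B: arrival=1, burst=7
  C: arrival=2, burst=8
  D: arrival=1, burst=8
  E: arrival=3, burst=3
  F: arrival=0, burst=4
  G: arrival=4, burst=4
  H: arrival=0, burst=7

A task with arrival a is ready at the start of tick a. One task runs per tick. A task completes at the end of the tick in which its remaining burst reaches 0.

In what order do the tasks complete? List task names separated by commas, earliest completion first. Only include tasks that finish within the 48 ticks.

completion order = A, E, F, G, H, B, D, C

t=0: queue=[A,F,H] q_used=0 → run A
t=1: queue=[A,F,H,B,D] q_used=1 → run A
t=2: queue=[A,F,H,B,D,C] q_used=2 → run A
t=3: queue=[F,H,B,D,C,E] q_used=0 → run F
t=4: queue=[F,H,B,D,C,E,G] q_used=1 → run F
t=5: queue=[F,H,B,D,C,E,G] q_used=2 → run F
t=6: queue=[H,B,D,C,E,G,F] q_used=0 → run H
t=7: queue=[H,B,D,C,E,G,F] q_used=1 → run H
t=8: queue=[H,B,D,C,E,G,F] q_used=2 → run H
t=9: queue=[B,D,C,E,G,F,H] q_used=0 → run B
t=10: queue=[B,D,C,E,G,F,H] q_used=1 → run B
t=11: queue=[B,D,C,E,G,F,H] q_used=2 → run B
t=12: queue=[D,C,E,G,F,H,B] q_used=0 → run D
t=13: queue=[D,C,E,G,F,H,B] q_used=1 → run D
t=14: queue=[D,C,E,G,F,H,B] q_used=2 → run D
t=15: queue=[C,E,G,F,H,B,D] q_used=0 → run C
t=16: queue=[C,E,G,F,H,B,D] q_used=1 → run C
t=17: queue=[C,E,G,F,H,B,D] q_used=2 → run C
t=18: queue=[E,G,F,H,B,D,C] q_used=0 → run E
t=19: queue=[E,G,F,H,B,D,C] q_used=1 → run E
t=20: queue=[E,G,F,H,B,D,C] q_used=2 → run E
t=21: queue=[G,F,H,B,D,C] q_used=0 → run G
t=22: queue=[G,F,H,B,D,C] q_used=1 → run G
t=23: queue=[G,F,H,B,D,C] q_used=2 → run G
t=24: queue=[F,H,B,D,C,G] q_used=0 → run F
t=25: queue=[H,B,D,C,G] q_used=0 → run H
t=26: queue=[H,B,D,C,G] q_used=1 → run H
t=27: queue=[H,B,D,C,G] q_used=2 → run H
t=28: queue=[B,D,C,G,H] q_used=0 → run B
t=29: queue=[B,D,C,G,H] q_used=1 → run B
t=30: queue=[B,D,C,G,H] q_used=2 → run B
t=31: queue=[D,C,G,H,B] q_used=0 → run D
t=32: queue=[D,C,G,H,B] q_used=1 → run D
t=33: queue=[D,C,G,H,B] q_used=2 → run D
t=34: queue=[C,G,H,B,D] q_used=0 → run C
t=35: queue=[C,G,H,B,D] q_used=1 → run C
t=36: queue=[C,G,H,B,D] q_used=2 → run C
t=37: queue=[G,H,B,D,C] q_used=0 → run G
t=38: queue=[H,B,D,C] q_used=0 → run H
t=39: queue=[B,D,C] q_used=0 → run B
t=40: queue=[D,C] q_used=0 → run D
t=41: queue=[D,C] q_used=1 → run D
t=42: queue=[C] q_used=0 → run C
t=43: queue=[C] q_used=1 → run C
t=44: (idle)
t=45: (idle)
t=46: (idle)
t=47: (idle)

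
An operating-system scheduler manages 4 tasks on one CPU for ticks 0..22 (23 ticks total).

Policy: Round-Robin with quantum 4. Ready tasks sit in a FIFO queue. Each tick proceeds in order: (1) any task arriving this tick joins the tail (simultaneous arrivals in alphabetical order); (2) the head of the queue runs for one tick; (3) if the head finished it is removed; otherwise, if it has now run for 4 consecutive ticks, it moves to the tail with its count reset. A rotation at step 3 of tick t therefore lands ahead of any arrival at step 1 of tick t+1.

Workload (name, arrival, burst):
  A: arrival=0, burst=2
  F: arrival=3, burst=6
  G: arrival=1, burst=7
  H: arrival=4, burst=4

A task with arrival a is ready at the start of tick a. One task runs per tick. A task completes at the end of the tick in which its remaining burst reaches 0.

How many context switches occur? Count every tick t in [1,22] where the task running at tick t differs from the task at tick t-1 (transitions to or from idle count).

t=0: queue=[A] q_used=0 → run A
t=1: queue=[A,G] q_used=1 → run A
t=2: queue=[G] q_used=0 → run G
t=3: queue=[G,F] q_used=1 → run G
t=4: queue=[G,F,H] q_used=2 → run G
t=5: queue=[G,F,H] q_used=3 → run G
t=6: queue=[F,H,G] q_used=0 → run F
t=7: queue=[F,H,G] q_used=1 → run F
t=8: queue=[F,H,G] q_used=2 → run F
t=9: queue=[F,H,G] q_used=3 → run F
t=10: queue=[H,G,F] q_used=0 → run H
t=11: queue=[H,G,F] q_used=1 → run H
t=12: queue=[H,G,F] q_used=2 → run H
t=13: queue=[H,G,F] q_used=3 → run H
t=14: queue=[G,F] q_used=0 → run G
t=15: queue=[G,F] q_used=1 → run G
t=16: queue=[G,F] q_used=2 → run G
t=17: queue=[F] q_used=0 → run F
t=18: queue=[F] q_used=1 → run F
t=19: (idle)
t=20: (idle)
t=21: (idle)
t=22: (idle)

context switches = 6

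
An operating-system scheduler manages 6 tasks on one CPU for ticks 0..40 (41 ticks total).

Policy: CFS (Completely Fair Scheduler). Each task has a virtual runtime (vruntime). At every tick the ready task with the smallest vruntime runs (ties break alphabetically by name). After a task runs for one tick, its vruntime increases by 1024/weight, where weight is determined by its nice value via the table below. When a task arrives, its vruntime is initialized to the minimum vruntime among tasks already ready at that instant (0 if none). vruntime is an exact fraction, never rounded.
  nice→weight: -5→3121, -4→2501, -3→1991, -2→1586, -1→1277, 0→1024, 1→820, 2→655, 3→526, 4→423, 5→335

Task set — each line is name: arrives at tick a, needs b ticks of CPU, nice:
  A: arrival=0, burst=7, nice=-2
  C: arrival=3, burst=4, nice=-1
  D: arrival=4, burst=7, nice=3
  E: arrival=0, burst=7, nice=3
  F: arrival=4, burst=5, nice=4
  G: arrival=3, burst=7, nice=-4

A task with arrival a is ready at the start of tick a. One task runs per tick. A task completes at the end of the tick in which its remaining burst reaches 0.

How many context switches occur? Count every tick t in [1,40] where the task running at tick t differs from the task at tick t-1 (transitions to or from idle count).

context switches = 34

t=0: vr[A=0 E=0] → run A
t=1: vr[A=512/793 E=0] → run E
t=2: vr[A=512/793 E=512/263] → run A
t=3: vr[A=1024/793 C=1024/793 E=512/263 G=1024/793] → run A
t=4: vr[A=1536/793 C=1024/793 D=1024/793 E=512/263 F=1024/793 G=1024/793] → run C
t=5: vr[A=1536/793 C=2119680/1012661 D=1024/793 E=512/263 F=1024/793 G=1024/793] → run D
t=6: vr[A=1536/793 C=2119680/1012661 D=675328/208559 E=512/263 F=1024/793 G=1024/793] → run F
t=7: vr[A=1536/793 C=2119680/1012661 D=675328/208559 E=512/263 F=1245184/335439 G=1024/793] → run G
t=8: vr[A=1536/793 C=2119680/1012661 D=675328/208559 E=512/263 F=1245184/335439 G=55296/32513] → run G
t=9: vr[A=1536/793 C=2119680/1012661 D=675328/208559 E=512/263 F=1245184/335439 G=68608/32513] → run A
t=10: vr[A=2048/793 C=2119680/1012661 D=675328/208559 E=512/263 F=1245184/335439 G=68608/32513] → run E
t=11: vr[A=2048/793 C=2119680/1012661 D=675328/208559 E=1024/263 F=1245184/335439 G=68608/32513] → run C
t=12: vr[A=2048/793 C=2931712/1012661 D=675328/208559 E=1024/263 F=1245184/335439 G=68608/32513] → run G
t=13: vr[A=2048/793 C=2931712/1012661 D=675328/208559 E=1024/263 F=1245184/335439 G=81920/32513] → run G
t=14: vr[A=2048/793 C=2931712/1012661 D=675328/208559 E=1024/263 F=1245184/335439 G=95232/32513] → run A
t=15: vr[A=2560/793 C=2931712/1012661 D=675328/208559 E=1024/263 F=1245184/335439 G=95232/32513] → run C
t=16: vr[A=2560/793 C=3743744/1012661 D=675328/208559 E=1024/263 F=1245184/335439 G=95232/32513] → run G
t=17: vr[A=2560/793 C=3743744/1012661 D=675328/208559 E=1024/263 F=1245184/335439 G=108544/32513] → run A
t=18: vr[A=3072/793 C=3743744/1012661 D=675328/208559 E=1024/263 F=1245184/335439 G=108544/32513] → run D
t=19: vr[A=3072/793 C=3743744/1012661 D=1081344/208559 E=1024/263 F=1245184/335439 G=108544/32513] → run G
t=20: vr[A=3072/793 C=3743744/1012661 D=1081344/208559 E=1024/263 F=1245184/335439 G=121856/32513] → run C
t=21: vr[A=3072/793 D=1081344/208559 E=1024/263 F=1245184/335439 G=121856/32513] → run F
t=22: vr[A=3072/793 D=1081344/208559 E=1024/263 F=2057216/335439 G=121856/32513] → run G
t=23: vr[A=3072/793 D=1081344/208559 E=1024/263 F=2057216/335439] → run A
t=24: vr[D=1081344/208559 E=1024/263 F=2057216/335439] → run E
t=25: vr[D=1081344/208559 E=1536/263 F=2057216/335439] → run D
t=26: vr[D=1487360/208559 E=1536/263 F=2057216/335439] → run E
t=27: vr[D=1487360/208559 E=2048/263 F=2057216/335439] → run F
t=28: vr[D=1487360/208559 E=2048/263 F=956416/111813] → run D
t=29: vr[D=1893376/208559 E=2048/263 F=956416/111813] → run E
t=30: vr[D=1893376/208559 E=2560/263 F=956416/111813] → run F
t=31: vr[D=1893376/208559 E=2560/263 F=3681280/335439] → run D
t=32: vr[D=2299392/208559 E=2560/263 F=3681280/335439] → run E
t=33: vr[D=2299392/208559 E=3072/263 F=3681280/335439] → run F
t=34: vr[D=2299392/208559 E=3072/263] → run D
t=35: vr[D=2705408/208559 E=3072/263] → run E
t=36: vr[D=2705408/208559] → run D
t=37: (idle)
t=38: (idle)
t=39: (idle)
t=40: (idle)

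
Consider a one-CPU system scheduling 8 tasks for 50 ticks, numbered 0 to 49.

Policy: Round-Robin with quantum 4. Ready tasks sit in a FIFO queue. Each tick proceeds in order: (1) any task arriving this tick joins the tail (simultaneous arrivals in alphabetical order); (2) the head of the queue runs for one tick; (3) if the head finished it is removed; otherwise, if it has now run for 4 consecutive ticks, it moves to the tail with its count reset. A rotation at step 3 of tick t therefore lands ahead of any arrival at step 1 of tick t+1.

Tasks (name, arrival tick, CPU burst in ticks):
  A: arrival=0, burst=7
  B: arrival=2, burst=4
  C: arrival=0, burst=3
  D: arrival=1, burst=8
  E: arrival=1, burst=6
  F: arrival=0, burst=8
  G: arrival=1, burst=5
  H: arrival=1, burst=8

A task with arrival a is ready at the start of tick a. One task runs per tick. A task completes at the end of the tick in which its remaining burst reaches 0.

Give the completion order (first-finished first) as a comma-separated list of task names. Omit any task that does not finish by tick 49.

t=0: queue=[A,C,F] q_used=0 → run A
t=1: queue=[A,C,F,D,E,G,H] q_used=1 → run A
t=2: queue=[A,C,F,D,E,G,H,B] q_used=2 → run A
t=3: queue=[A,C,F,D,E,G,H,B] q_used=3 → run A
t=4: queue=[C,F,D,E,G,H,B,A] q_used=0 → run C
t=5: queue=[C,F,D,E,G,H,B,A] q_used=1 → run C
t=6: queue=[C,F,D,E,G,H,B,A] q_used=2 → run C
t=7: queue=[F,D,E,G,H,B,A] q_used=0 → run F
t=8: queue=[F,D,E,G,H,B,A] q_used=1 → run F
t=9: queue=[F,D,E,G,H,B,A] q_used=2 → run F
t=10: queue=[F,D,E,G,H,B,A] q_used=3 → run F
t=11: queue=[D,E,G,H,B,A,F] q_used=0 → run D
t=12: queue=[D,E,G,H,B,A,F] q_used=1 → run D
t=13: queue=[D,E,G,H,B,A,F] q_used=2 → run D
t=14: queue=[D,E,G,H,B,A,F] q_used=3 → run D
t=15: queue=[E,G,H,B,A,F,D] q_used=0 → run E
t=16: queue=[E,G,H,B,A,F,D] q_used=1 → run E
t=17: queue=[E,G,H,B,A,F,D] q_used=2 → run E
t=18: queue=[E,G,H,B,A,F,D] q_used=3 → run E
t=19: queue=[G,H,B,A,F,D,E] q_used=0 → run G
t=20: queue=[G,H,B,A,F,D,E] q_used=1 → run G
t=21: queue=[G,H,B,A,F,D,E] q_used=2 → run G
t=22: queue=[G,H,B,A,F,D,E] q_used=3 → run G
t=23: queue=[H,B,A,F,D,E,G] q_used=0 → run H
t=24: queue=[H,B,A,F,D,E,G] q_used=1 → run H
t=25: queue=[H,B,A,F,D,E,G] q_used=2 → run H
t=26: queue=[H,B,A,F,D,E,G] q_used=3 → run H
t=27: queue=[B,A,F,D,E,G,H] q_used=0 → run B
t=28: queue=[B,A,F,D,E,G,H] q_used=1 → run B
t=29: queue=[B,A,F,D,E,G,H] q_used=2 → run B
t=30: queue=[B,A,F,D,E,G,H] q_used=3 → run B
t=31: queue=[A,F,D,E,G,H] q_used=0 → run A
t=32: queue=[A,F,D,E,G,H] q_used=1 → run A
t=33: queue=[A,F,D,E,G,H] q_used=2 → run A
t=34: queue=[F,D,E,G,H] q_used=0 → run F
t=35: queue=[F,D,E,G,H] q_used=1 → run F
t=36: queue=[F,D,E,G,H] q_used=2 → run F
t=37: queue=[F,D,E,G,H] q_used=3 → run F
t=38: queue=[D,E,G,H] q_used=0 → run D
t=39: queue=[D,E,G,H] q_used=1 → run D
t=40: queue=[D,E,G,H] q_used=2 → run D
t=41: queue=[D,E,G,H] q_used=3 → run D
t=42: queue=[E,G,H] q_used=0 → run E
t=43: queue=[E,G,H] q_used=1 → run E
t=44: queue=[G,H] q_used=0 → run G
t=45: queue=[H] q_used=0 → run H
t=46: queue=[H] q_used=1 → run H
t=47: queue=[H] q_used=2 → run H
t=48: queue=[H] q_used=3 → run H
t=49: (idle)

completion order = C, B, A, F, D, E, G, H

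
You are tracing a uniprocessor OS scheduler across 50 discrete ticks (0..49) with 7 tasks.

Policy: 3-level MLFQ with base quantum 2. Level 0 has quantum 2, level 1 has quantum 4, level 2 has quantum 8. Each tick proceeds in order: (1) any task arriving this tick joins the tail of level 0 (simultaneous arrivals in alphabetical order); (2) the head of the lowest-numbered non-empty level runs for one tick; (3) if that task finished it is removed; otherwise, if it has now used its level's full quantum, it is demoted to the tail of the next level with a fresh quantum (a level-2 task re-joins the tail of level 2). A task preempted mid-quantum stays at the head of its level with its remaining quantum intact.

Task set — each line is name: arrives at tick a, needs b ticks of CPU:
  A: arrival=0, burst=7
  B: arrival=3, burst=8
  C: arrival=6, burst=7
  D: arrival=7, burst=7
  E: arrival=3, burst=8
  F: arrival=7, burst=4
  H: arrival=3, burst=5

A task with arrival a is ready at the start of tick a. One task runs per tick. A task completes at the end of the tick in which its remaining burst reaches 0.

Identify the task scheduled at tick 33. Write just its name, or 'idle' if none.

t=0: L0/L1/L2 = A/-/- → run A
t=1: L0/L1/L2 = A/-/- → run A
t=2: L0/L1/L2 = -/A/- → run A
t=3: L0/L1/L2 = BEH/A/- → run B
t=4: L0/L1/L2 = BEH/A/- → run B
t=5: L0/L1/L2 = EH/AB/- → run E
t=6: L0/L1/L2 = EHC/AB/- → run E
t=7: L0/L1/L2 = HCDF/ABE/- → run H
t=8: L0/L1/L2 = HCDF/ABE/- → run H
t=9: L0/L1/L2 = CDF/ABEH/- → run C
t=10: L0/L1/L2 = CDF/ABEH/- → run C
t=11: L0/L1/L2 = DF/ABEHC/- → run D
t=12: L0/L1/L2 = DF/ABEHC/- → run D
t=13: L0/L1/L2 = F/ABEHCD/- → run F
t=14: L0/L1/L2 = F/ABEHCD/- → run F
t=15: L0/L1/L2 = -/ABEHCDF/- → run A
t=16: L0/L1/L2 = -/ABEHCDF/- → run A
t=17: L0/L1/L2 = -/ABEHCDF/- → run A
t=18: L0/L1/L2 = -/BEHCDF/A → run B
t=19: L0/L1/L2 = -/BEHCDF/A → run B
t=20: L0/L1/L2 = -/BEHCDF/A → run B
t=21: L0/L1/L2 = -/BEHCDF/A → run B
t=22: L0/L1/L2 = -/EHCDF/AB → run E
t=23: L0/L1/L2 = -/EHCDF/AB → run E
t=24: L0/L1/L2 = -/EHCDF/AB → run E
t=25: L0/L1/L2 = -/EHCDF/AB → run E
t=26: L0/L1/L2 = -/HCDF/ABE → run H
t=27: L0/L1/L2 = -/HCDF/ABE → run H
t=28: L0/L1/L2 = -/HCDF/ABE → run H
t=29: L0/L1/L2 = -/CDF/ABE → run C
t=30: L0/L1/L2 = -/CDF/ABE → run C
t=31: L0/L1/L2 = -/CDF/ABE → run C
t=32: L0/L1/L2 = -/CDF/ABE → run C
t=33: L0/L1/L2 = -/DF/ABEC → run D
t=34: L0/L1/L2 = -/DF/ABEC → run D
t=35: L0/L1/L2 = -/DF/ABEC → run D
t=36: L0/L1/L2 = -/DF/ABEC → run D
t=37: L0/L1/L2 = -/F/ABECD → run F
t=38: L0/L1/L2 = -/F/ABECD → run F
t=39: L0/L1/L2 = -/-/ABECD → run A
t=40: L0/L1/L2 = -/-/BECD → run B
t=41: L0/L1/L2 = -/-/BECD → run B
t=42: L0/L1/L2 = -/-/ECD → run E
t=43: L0/L1/L2 = -/-/ECD → run E
t=44: L0/L1/L2 = -/-/CD → run C
t=45: L0/L1/L2 = -/-/D → run D
t=46: (idle)
t=47: (idle)
t=48: (idle)
t=49: (idle)

running at tick 33 = D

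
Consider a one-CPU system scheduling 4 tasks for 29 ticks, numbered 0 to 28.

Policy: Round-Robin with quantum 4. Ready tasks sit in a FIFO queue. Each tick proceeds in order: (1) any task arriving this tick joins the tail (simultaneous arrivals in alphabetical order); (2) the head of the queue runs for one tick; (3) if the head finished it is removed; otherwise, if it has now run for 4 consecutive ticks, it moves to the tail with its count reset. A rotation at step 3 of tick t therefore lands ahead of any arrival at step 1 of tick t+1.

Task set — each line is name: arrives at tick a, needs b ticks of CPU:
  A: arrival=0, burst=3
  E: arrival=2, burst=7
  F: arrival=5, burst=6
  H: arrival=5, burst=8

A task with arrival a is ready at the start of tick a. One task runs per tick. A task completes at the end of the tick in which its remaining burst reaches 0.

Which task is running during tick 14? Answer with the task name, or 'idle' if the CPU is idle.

t=0: queue=[A] q_used=0 → run A
t=1: queue=[A] q_used=1 → run A
t=2: queue=[A,E] q_used=2 → run A
t=3: queue=[E] q_used=0 → run E
t=4: queue=[E] q_used=1 → run E
t=5: queue=[E,F,H] q_used=2 → run E
t=6: queue=[E,F,H] q_used=3 → run E
t=7: queue=[F,H,E] q_used=0 → run F
t=8: queue=[F,H,E] q_used=1 → run F
t=9: queue=[F,H,E] q_used=2 → run F
t=10: queue=[F,H,E] q_used=3 → run F
t=11: queue=[H,E,F] q_used=0 → run H
t=12: queue=[H,E,F] q_used=1 → run H
t=13: queue=[H,E,F] q_used=2 → run H
t=14: queue=[H,E,F] q_used=3 → run H
t=15: queue=[E,F,H] q_used=0 → run E
t=16: queue=[E,F,H] q_used=1 → run E
t=17: queue=[E,F,H] q_used=2 → run E
t=18: queue=[F,H] q_used=0 → run F
t=19: queue=[F,H] q_used=1 → run F
t=20: queue=[H] q_used=0 → run H
t=21: queue=[H] q_used=1 → run H
t=22: queue=[H] q_used=2 → run H
t=23: queue=[H] q_used=3 → run H
t=24: (idle)
t=25: (idle)
t=26: (idle)
t=27: (idle)
t=28: (idle)

running at tick 14 = H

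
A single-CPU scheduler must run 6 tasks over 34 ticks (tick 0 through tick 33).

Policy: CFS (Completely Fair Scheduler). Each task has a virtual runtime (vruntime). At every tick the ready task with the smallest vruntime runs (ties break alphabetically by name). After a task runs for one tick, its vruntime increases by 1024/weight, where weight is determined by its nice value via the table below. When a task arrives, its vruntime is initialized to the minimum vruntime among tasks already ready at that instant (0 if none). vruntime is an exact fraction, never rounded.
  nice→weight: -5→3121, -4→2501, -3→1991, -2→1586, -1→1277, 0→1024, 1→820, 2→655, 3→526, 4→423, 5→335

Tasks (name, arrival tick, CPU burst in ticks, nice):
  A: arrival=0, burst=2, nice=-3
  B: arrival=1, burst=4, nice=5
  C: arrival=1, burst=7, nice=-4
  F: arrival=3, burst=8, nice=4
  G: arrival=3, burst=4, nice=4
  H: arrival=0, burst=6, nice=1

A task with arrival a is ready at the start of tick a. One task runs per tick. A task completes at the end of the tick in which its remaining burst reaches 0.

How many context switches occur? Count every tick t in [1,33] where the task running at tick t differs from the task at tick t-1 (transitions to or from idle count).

context switches = 26

t=0: vr[A=0 H=0] → run A
t=1: vr[A=1024/1991 B=0 C=0 H=0] → run B
t=2: vr[A=1024/1991 B=1024/335 C=0 H=0] → run C
t=3: vr[A=1024/1991 B=1024/335 C=1024/2501 F=0 G=0 H=0] → run F
t=4: vr[A=1024/1991 B=1024/335 C=1024/2501 F=1024/423 G=0 H=0] → run G
t=5: vr[A=1024/1991 B=1024/335 C=1024/2501 F=1024/423 G=1024/423 H=0] → run H
t=6: vr[A=1024/1991 B=1024/335 C=1024/2501 F=1024/423 G=1024/423 H=256/205] → run C
t=7: vr[A=1024/1991 B=1024/335 C=2048/2501 F=1024/423 G=1024/423 H=256/205] → run A
t=8: vr[B=1024/335 C=2048/2501 F=1024/423 G=1024/423 H=256/205] → run C
t=9: vr[B=1024/335 C=3072/2501 F=1024/423 G=1024/423 H=256/205] → run C
t=10: vr[B=1024/335 C=4096/2501 F=1024/423 G=1024/423 H=256/205] → run H
t=11: vr[B=1024/335 C=4096/2501 F=1024/423 G=1024/423 H=512/205] → run C
t=12: vr[B=1024/335 C=5120/2501 F=1024/423 G=1024/423 H=512/205] → run C
t=13: vr[B=1024/335 C=6144/2501 F=1024/423 G=1024/423 H=512/205] → run F
t=14: vr[B=1024/335 C=6144/2501 F=2048/423 G=1024/423 H=512/205] → run G
t=15: vr[B=1024/335 C=6144/2501 F=2048/423 G=2048/423 H=512/205] → run C
t=16: vr[B=1024/335 F=2048/423 G=2048/423 H=512/205] → run H
t=17: vr[B=1024/335 F=2048/423 G=2048/423 H=768/205] → run B
t=18: vr[B=2048/335 F=2048/423 G=2048/423 H=768/205] → run H
t=19: vr[B=2048/335 F=2048/423 G=2048/423 H=1024/205] → run F
t=20: vr[B=2048/335 F=1024/141 G=2048/423 H=1024/205] → run G
t=21: vr[B=2048/335 F=1024/141 G=1024/141 H=1024/205] → run H
t=22: vr[B=2048/335 F=1024/141 G=1024/141 H=256/41] → run B
t=23: vr[B=3072/335 F=1024/141 G=1024/141 H=256/41] → run H
t=24: vr[B=3072/335 F=1024/141 G=1024/141] → run F
t=25: vr[B=3072/335 F=4096/423 G=1024/141] → run G
t=26: vr[B=3072/335 F=4096/423] → run B
t=27: vr[F=4096/423] → run F
t=28: vr[F=5120/423] → run F
t=29: vr[F=2048/141] → run F
t=30: vr[F=7168/423] → run F
t=31: (idle)
t=32: (idle)
t=33: (idle)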